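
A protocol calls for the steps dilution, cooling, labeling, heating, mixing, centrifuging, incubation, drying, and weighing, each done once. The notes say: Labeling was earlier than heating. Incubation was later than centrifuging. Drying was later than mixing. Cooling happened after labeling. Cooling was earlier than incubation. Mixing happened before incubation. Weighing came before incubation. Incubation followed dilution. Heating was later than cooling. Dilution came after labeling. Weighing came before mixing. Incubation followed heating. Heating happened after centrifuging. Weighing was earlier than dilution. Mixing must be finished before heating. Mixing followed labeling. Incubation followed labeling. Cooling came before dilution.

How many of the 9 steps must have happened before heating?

Directly stated before heating: centrifuging, cooling, labeling, and mixing.
Weighing reaches heating via weighing → mixing → heating.
No chain forces dilution (or any of the others) ahead of heating.
That's centrifuging, cooling, labeling, mixing, and weighing — 5 in all.

5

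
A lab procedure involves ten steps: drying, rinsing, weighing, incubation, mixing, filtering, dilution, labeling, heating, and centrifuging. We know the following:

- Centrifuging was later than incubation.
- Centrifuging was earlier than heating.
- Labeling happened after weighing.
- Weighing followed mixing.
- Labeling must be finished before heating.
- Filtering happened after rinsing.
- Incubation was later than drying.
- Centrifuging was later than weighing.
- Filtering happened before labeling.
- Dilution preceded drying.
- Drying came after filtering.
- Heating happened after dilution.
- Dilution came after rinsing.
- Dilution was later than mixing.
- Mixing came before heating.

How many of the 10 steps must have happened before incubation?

5

Directly stated before incubation: drying.
Dilution reaches incubation via dilution → drying → incubation.
Filtering reaches incubation via filtering → drying → incubation.
Mixing reaches incubation via mixing → dilution → drying → incubation.
Likewise rinsing reaches incubation by chaining the stated constraints.
That's dilution, drying, filtering, mixing, and rinsing — 5 in all.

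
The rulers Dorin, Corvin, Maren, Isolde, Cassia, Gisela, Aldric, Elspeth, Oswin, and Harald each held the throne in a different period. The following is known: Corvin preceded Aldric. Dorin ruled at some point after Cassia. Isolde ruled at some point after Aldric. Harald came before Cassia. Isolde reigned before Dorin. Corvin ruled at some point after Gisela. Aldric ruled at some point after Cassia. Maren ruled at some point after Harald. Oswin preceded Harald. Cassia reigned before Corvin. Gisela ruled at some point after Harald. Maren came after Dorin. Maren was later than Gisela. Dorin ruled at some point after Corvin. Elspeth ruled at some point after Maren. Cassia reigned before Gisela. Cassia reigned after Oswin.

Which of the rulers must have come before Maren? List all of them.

Directly stated before Maren: Dorin, Gisela, and Harald.
Aldric reaches Maren via Aldric → Isolde → Dorin → Maren.
Cassia reaches Maren via Cassia → Gisela → Maren.
Corvin reaches Maren via Corvin → Dorin → Maren.
Likewise Isolde and Oswin each reach Maren by chaining the stated constraints.
No chain forces Elspeth ahead of Maren.

Aldric, Cassia, Corvin, Dorin, Gisela, Harald, Isolde, Oswin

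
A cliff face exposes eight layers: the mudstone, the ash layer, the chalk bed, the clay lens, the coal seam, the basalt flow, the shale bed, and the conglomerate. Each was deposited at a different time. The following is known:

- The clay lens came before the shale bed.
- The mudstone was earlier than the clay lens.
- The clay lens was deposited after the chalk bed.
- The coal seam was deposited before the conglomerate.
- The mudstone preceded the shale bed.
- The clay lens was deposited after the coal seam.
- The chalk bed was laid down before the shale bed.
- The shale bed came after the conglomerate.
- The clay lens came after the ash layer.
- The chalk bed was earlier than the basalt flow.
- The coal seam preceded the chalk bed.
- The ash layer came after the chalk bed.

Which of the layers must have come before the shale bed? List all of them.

Directly stated before the shale bed: the chalk bed, the clay lens, the conglomerate, and the mudstone.
The ash layer reaches the shale bed via the ash layer → the clay lens → the shale bed.
The coal seam reaches the shale bed via the coal seam → the clay lens → the shale bed.

the ash layer, the chalk bed, the clay lens, the coal seam, the conglomerate, the mudstone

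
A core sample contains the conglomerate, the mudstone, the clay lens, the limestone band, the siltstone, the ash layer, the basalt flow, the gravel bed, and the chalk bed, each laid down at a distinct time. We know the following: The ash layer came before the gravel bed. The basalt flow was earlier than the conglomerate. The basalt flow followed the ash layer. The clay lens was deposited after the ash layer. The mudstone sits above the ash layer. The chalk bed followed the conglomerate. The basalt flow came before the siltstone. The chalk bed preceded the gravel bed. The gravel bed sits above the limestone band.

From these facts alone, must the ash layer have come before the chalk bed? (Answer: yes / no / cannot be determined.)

Chain the constraints: the ash layer → the basalt flow → the conglomerate → the chalk bed. Each link is directly stated, so the ash layer comes before the chalk bed.

yes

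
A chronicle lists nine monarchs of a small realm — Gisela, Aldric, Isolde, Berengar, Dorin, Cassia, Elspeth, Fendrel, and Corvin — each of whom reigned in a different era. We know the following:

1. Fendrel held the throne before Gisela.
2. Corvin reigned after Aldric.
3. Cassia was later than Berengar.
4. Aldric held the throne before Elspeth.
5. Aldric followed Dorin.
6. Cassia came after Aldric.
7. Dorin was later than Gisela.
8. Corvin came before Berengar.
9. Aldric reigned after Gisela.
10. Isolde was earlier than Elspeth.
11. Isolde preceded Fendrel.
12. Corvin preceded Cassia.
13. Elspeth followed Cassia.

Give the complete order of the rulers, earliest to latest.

Isolde, Fendrel, Gisela, Dorin, Aldric, Corvin, Berengar, Cassia, Elspeth

The constraints fix every adjacent pair, so only one ordering works:
Isolde → Fendrel → Gisela → Dorin → Aldric → Corvin → Berengar → Cassia → Elspeth.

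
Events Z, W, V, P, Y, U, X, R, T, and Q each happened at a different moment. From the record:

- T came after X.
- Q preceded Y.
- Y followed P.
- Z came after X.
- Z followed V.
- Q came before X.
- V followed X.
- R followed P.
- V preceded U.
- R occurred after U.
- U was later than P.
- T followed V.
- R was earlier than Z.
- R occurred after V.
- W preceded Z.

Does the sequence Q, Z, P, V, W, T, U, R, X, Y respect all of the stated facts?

no

The constraints require W before Z, but in the proposed sequence Z appears ahead of W. That one violation is enough.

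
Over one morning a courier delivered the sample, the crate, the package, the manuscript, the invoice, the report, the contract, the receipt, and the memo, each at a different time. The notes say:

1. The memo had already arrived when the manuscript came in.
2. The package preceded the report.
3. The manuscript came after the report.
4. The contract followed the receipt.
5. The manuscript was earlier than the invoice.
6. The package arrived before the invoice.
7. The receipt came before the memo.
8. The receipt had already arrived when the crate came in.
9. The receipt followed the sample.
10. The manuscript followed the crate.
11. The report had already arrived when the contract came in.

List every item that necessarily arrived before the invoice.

the crate, the manuscript, the memo, the package, the receipt, the report, the sample

Directly stated before the invoice: the manuscript and the package.
The crate reaches the invoice via the crate → the manuscript → the invoice.
The memo reaches the invoice via the memo → the manuscript → the invoice.
The receipt reaches the invoice via the receipt → the crate → the manuscript → the invoice.
Likewise the report and the sample each reach the invoice by chaining the stated constraints.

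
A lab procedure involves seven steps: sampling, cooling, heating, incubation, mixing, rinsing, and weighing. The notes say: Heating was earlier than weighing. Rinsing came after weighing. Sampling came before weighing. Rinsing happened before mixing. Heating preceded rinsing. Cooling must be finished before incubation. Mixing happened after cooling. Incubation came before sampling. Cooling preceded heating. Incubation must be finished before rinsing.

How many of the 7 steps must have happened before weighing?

4

Directly stated before weighing: heating and sampling.
Cooling reaches weighing via cooling → heating → weighing.
Incubation reaches weighing via incubation → sampling → weighing.
No chain forces rinsing (or any of the others) ahead of weighing.
That's cooling, heating, incubation, and sampling — 4 in all.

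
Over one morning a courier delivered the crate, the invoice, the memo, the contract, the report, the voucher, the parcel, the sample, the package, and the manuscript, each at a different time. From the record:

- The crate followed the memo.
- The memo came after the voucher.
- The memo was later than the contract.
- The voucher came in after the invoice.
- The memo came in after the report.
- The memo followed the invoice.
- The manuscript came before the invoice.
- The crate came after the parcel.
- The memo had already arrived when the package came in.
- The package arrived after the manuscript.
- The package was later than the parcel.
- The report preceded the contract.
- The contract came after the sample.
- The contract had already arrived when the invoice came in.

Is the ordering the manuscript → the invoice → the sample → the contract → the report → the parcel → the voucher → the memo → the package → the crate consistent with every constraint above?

no

The constraints require the contract before the invoice, but in the proposed sequence the invoice appears ahead of the contract. That one violation is enough.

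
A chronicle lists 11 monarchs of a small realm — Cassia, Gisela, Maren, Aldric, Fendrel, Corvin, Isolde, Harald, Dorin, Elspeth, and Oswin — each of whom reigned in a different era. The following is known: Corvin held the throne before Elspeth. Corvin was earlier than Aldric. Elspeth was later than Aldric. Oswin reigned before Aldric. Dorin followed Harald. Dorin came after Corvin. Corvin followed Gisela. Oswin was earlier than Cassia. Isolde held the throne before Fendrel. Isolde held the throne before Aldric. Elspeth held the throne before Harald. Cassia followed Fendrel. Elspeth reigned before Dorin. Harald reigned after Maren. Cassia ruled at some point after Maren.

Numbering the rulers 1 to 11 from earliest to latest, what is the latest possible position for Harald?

10

Harald must come before Dorin — 1 ruler forced after them.
Everything else can be placed before Harald in some valid order, so Harald can sit as late as position 11 − 1 = 10.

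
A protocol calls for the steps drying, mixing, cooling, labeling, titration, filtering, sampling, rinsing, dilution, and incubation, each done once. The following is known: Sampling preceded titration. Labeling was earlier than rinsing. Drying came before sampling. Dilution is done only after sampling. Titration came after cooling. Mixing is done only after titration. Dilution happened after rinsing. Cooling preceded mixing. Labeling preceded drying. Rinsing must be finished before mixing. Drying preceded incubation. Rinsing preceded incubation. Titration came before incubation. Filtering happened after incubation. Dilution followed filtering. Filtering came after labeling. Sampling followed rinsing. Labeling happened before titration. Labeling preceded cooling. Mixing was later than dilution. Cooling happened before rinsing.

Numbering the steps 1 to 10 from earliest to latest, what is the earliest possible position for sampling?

5

Cooling, drying, labeling, and rinsing must all come before sampling — 4 forced predecessors.
Nothing else is forced ahead of sampling, so its earliest slot is position 4 + 1 = 5.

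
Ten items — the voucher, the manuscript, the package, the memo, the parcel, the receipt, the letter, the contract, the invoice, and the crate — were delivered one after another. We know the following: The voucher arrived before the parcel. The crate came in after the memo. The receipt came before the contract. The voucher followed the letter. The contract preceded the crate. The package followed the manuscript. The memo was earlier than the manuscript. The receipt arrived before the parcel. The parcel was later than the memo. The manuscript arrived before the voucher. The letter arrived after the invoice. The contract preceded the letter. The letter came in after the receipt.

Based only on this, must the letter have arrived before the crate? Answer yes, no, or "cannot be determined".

cannot be determined

No chain of stated constraints runs from the letter to the crate, and none runs from the crate to the letter either.
So the relative order of the letter and the crate is not fixed by the given facts.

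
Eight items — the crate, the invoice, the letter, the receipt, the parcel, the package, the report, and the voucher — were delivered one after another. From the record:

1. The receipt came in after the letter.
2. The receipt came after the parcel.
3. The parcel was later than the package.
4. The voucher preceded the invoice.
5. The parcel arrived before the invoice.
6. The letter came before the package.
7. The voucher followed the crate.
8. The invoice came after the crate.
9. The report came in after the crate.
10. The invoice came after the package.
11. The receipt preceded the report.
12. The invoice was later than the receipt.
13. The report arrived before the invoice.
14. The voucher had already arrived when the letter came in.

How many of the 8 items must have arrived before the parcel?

Directly stated before the parcel: the package.
The crate reaches the parcel via the crate → the voucher → the letter → the package → the parcel.
The letter reaches the parcel via the letter → the package → the parcel.
The voucher reaches the parcel via the voucher → the letter → the package → the parcel.
No chain forces the report (or any of the others) ahead of the parcel.
That's the crate, the letter, the package, and the voucher — 4 in all.

4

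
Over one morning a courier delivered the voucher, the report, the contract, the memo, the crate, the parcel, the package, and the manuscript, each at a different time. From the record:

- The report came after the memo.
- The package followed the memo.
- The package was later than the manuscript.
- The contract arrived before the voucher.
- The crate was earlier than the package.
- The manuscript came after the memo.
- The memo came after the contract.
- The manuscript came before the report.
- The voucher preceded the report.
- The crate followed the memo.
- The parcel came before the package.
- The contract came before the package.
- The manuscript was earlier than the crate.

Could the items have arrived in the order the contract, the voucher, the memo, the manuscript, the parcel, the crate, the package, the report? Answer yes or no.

Check each stated constraint against the proposed order — e.g. the contract is ahead of the package; the voucher is ahead of the report. Every pair is in the required order; nothing is violated.

yes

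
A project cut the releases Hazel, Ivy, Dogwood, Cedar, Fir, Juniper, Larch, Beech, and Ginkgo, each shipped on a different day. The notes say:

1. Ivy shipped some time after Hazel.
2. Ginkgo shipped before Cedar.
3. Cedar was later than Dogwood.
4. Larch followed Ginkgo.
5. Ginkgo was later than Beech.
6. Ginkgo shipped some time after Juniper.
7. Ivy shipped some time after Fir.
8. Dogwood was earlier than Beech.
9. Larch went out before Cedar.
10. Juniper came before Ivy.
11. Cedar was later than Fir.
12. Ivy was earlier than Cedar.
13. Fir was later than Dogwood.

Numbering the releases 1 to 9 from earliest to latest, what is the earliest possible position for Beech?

2

Dogwood must come before Beech — 1 forced predecessor.
Nothing else is forced ahead of Beech, so its earliest slot is position 1 + 1 = 2.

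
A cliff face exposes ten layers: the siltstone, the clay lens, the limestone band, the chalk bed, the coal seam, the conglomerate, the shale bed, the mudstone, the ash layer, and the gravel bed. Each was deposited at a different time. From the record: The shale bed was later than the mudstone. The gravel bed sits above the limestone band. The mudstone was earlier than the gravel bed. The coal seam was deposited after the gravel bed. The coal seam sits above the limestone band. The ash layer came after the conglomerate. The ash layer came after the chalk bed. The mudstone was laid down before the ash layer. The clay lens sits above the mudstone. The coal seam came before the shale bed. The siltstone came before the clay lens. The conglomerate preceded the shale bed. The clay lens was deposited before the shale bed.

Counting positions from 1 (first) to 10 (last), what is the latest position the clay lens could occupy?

9

The clay lens must come before the shale bed — 1 layer forced after it.
Everything else can be placed before the clay lens in some valid order, so the clay lens can sit as late as position 10 − 1 = 9.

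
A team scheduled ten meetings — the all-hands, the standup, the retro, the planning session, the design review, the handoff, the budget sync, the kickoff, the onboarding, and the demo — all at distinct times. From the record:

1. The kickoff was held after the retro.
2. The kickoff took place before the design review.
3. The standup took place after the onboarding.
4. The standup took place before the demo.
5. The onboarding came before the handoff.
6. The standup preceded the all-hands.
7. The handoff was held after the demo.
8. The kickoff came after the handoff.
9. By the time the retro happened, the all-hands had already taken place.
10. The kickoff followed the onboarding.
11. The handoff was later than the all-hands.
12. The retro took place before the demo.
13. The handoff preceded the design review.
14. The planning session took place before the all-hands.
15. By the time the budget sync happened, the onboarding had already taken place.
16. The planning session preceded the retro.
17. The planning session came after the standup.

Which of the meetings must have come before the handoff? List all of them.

Directly stated before the handoff: the all-hands, the demo, and the onboarding.
The planning session reaches the handoff via the planning session → the all-hands → the handoff.
The retro reaches the handoff via the retro → the demo → the handoff.
The standup reaches the handoff via the standup → the all-hands → the handoff.

the all-hands, the demo, the onboarding, the planning session, the retro, the standup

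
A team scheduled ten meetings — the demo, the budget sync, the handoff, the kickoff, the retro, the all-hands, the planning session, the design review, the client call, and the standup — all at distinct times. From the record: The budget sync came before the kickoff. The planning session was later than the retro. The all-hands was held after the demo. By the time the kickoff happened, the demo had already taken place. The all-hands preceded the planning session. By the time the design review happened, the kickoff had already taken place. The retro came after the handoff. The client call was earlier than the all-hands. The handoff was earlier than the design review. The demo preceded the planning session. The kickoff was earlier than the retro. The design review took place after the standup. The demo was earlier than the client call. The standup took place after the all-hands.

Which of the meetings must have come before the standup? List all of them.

Directly stated before the standup: the all-hands.
The client call reaches the standup via the client call → the all-hands → the standup.
The demo reaches the standup via the demo → the all-hands → the standup.
No chain forces the design review (or any of the others) ahead of the standup.

the all-hands, the client call, the demo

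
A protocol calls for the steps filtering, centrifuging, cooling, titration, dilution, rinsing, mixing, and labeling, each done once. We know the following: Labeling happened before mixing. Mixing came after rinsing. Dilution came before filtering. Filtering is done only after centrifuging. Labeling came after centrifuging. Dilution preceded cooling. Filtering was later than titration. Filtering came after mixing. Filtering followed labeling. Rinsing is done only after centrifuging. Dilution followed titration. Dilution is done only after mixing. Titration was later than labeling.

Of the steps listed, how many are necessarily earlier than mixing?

Directly stated before mixing: labeling and rinsing.
Centrifuging reaches mixing via centrifuging → rinsing → mixing.
No chain forces cooling (or any of the others) ahead of mixing.
That's centrifuging, labeling, and rinsing — 3 in all.

3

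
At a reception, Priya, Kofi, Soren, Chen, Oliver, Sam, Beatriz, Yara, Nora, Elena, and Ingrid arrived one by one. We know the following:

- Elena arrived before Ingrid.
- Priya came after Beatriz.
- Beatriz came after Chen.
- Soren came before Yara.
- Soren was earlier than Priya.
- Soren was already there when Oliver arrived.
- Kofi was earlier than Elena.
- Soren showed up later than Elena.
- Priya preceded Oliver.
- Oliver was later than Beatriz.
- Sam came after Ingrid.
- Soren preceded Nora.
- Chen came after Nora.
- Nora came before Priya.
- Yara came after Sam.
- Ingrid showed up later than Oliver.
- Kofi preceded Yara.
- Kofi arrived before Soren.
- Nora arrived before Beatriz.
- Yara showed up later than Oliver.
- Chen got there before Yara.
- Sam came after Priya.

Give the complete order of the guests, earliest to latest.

The constraints fix every adjacent pair, so only one ordering works:
Kofi → Elena → Soren → Nora → Chen → Beatriz → Priya → Oliver → Ingrid → Sam → Yara.

Kofi, Elena, Soren, Nora, Chen, Beatriz, Priya, Oliver, Ingrid, Sam, Yara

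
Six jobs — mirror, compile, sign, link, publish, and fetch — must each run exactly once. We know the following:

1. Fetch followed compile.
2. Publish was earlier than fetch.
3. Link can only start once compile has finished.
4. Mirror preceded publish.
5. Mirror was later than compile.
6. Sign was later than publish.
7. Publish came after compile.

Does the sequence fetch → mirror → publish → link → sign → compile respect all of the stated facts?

no

The constraints require compile before fetch, but in the proposed sequence fetch appears ahead of compile. That one violation is enough.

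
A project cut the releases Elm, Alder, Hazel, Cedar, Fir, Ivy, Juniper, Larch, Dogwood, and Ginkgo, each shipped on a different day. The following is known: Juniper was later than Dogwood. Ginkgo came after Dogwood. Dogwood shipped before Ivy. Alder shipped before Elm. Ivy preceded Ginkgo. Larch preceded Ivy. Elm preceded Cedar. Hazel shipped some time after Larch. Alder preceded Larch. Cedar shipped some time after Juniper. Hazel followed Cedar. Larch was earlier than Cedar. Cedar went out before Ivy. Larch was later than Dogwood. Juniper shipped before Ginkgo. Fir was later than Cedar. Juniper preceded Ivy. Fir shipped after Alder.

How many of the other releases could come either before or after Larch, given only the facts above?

Forced before Larch: Alder and Dogwood; forced after Larch: Cedar, Fir, Ginkgo, Hazel, and Ivy.
That leaves Elm and Juniper with no forced order relative to Larch — 2.

2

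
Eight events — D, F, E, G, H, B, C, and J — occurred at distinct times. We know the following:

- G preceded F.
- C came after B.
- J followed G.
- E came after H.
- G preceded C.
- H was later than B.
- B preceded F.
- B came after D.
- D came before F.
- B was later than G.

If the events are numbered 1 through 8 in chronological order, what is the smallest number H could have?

B, D, and G must all come before H — 3 forced predecessors.
Nothing else is forced ahead of H, so its earliest slot is position 3 + 1 = 4.

4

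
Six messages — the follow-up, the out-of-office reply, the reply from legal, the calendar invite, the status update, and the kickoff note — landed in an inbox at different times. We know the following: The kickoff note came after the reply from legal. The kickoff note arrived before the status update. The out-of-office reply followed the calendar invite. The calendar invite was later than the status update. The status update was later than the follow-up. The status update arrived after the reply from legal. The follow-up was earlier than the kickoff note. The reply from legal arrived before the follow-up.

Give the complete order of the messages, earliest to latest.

The constraints fix every adjacent pair, so only one ordering works:
the reply from legal → the follow-up → the kickoff note → the status update → the calendar invite → the out-of-office reply.

the reply from legal, the follow-up, the kickoff note, the status update, the calendar invite, the out-of-office reply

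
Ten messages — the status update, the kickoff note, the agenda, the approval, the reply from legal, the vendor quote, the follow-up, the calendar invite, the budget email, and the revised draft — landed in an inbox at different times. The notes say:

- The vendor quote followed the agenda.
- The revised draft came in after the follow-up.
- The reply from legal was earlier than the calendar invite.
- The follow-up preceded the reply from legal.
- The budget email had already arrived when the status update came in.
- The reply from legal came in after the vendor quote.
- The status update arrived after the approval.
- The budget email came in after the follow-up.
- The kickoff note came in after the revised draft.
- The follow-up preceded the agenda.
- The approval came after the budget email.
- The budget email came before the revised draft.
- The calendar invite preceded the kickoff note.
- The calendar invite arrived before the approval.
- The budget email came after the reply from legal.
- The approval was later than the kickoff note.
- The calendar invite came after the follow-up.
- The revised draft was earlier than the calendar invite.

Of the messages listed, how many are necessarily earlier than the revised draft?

Directly stated before the revised draft: the budget email and the follow-up.
The agenda reaches the revised draft via the agenda → the vendor quote → the reply from legal → the budget email → the revised draft.
The reply from legal reaches the revised draft via the reply from legal → the budget email → the revised draft.
The vendor quote reaches the revised draft via the vendor quote → the reply from legal → the budget email → the revised draft.
No chain forces the status update (or any of the others) ahead of the revised draft.
That's the agenda, the budget email, the follow-up, the reply from legal, and the vendor quote — 5 in all.

5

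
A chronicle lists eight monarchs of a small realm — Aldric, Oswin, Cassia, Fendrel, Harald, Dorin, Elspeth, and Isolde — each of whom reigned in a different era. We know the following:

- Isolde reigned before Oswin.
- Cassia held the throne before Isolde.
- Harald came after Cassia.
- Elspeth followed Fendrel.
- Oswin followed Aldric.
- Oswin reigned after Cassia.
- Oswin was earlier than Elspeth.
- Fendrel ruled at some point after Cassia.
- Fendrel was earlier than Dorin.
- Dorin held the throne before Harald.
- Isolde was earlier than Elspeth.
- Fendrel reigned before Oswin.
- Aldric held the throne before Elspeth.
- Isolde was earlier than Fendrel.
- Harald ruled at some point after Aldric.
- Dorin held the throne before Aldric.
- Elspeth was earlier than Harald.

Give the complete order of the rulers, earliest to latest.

Cassia, Isolde, Fendrel, Dorin, Aldric, Oswin, Elspeth, Harald

The constraints fix every adjacent pair, so only one ordering works:
Cassia → Isolde → Fendrel → Dorin → Aldric → Oswin → Elspeth → Harald.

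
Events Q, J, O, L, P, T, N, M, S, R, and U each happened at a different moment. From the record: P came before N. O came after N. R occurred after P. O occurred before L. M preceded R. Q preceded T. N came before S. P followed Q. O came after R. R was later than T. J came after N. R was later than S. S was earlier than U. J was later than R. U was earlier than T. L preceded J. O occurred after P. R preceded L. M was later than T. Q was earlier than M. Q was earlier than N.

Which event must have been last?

Every other event has a chain of constraints placing it before J, so J is last.

J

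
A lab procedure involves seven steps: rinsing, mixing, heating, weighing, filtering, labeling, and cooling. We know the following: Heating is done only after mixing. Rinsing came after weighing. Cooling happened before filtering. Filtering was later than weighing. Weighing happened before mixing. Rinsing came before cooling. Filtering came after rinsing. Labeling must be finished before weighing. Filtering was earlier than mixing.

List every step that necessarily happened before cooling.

labeling, rinsing, weighing

Directly stated before cooling: rinsing.
Labeling reaches cooling via labeling → weighing → rinsing → cooling.
Weighing reaches cooling via weighing → rinsing → cooling.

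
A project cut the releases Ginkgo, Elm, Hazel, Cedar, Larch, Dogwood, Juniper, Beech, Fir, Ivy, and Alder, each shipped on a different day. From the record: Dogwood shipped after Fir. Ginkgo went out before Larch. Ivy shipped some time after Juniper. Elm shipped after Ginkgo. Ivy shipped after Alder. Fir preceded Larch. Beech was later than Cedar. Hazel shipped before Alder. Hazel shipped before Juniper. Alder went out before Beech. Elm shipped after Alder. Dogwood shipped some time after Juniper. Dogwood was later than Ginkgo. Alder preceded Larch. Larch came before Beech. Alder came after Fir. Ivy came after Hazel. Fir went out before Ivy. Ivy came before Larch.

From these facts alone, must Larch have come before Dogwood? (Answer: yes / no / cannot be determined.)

cannot be determined

No chain of stated constraints runs from Larch to Dogwood, and none runs from Dogwood to Larch either.
So the relative order of Larch and Dogwood is not fixed by the given facts.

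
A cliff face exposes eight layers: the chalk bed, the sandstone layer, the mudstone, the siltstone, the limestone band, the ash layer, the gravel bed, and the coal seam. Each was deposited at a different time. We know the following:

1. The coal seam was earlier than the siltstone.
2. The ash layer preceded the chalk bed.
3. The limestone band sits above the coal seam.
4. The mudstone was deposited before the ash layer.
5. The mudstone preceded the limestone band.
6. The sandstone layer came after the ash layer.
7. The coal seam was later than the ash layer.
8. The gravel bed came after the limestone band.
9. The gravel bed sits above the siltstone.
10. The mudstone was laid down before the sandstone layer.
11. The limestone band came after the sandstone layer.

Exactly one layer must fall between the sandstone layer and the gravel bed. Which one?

the limestone band

Tracing the constraints gives the sandstone layer → the limestone band → the gravel bed, so the limestone band sits after the sandstone layer and before the gravel bed.
No other layer is forced both after the sandstone layer and before the gravel bed.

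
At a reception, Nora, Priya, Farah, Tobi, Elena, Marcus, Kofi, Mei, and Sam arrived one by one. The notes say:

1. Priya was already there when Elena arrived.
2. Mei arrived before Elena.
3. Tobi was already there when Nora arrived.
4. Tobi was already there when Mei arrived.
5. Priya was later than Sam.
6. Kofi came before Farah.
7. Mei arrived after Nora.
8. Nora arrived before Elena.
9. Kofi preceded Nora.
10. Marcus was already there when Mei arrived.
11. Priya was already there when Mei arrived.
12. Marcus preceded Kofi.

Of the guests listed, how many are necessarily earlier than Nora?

3

Directly stated before Nora: Kofi and Tobi.
Marcus reaches Nora via Marcus → Kofi → Nora.
That's Kofi, Marcus, and Tobi — 3 in all.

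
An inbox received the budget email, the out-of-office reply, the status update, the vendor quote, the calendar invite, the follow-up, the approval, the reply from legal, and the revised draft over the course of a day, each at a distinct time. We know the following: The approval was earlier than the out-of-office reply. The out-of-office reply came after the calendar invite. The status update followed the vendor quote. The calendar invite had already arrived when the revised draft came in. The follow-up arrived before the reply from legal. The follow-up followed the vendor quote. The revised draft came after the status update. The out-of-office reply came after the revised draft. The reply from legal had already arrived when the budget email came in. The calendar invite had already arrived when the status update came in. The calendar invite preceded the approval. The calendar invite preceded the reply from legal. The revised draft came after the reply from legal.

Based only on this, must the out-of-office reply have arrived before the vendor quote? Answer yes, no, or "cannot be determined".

no

Tracing the constraints gives the vendor quote → the status update → the revised draft → the out-of-office reply, so the vendor quote must come before the out-of-office reply.
That means the out-of-office reply cannot be before the vendor quote.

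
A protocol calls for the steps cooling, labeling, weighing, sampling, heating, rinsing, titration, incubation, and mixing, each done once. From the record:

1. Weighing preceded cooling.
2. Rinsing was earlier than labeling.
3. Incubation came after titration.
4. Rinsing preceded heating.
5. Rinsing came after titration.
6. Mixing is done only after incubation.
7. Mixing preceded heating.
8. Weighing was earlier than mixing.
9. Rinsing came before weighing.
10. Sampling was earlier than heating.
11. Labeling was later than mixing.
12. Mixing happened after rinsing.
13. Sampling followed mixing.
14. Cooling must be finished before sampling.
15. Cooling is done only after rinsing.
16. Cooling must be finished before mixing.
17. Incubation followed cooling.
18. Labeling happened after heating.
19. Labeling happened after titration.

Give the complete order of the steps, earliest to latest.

The constraints fix every adjacent pair, so only one ordering works:
titration → rinsing → weighing → cooling → incubation → mixing → sampling → heating → labeling.

titration, rinsing, weighing, cooling, incubation, mixing, sampling, heating, labeling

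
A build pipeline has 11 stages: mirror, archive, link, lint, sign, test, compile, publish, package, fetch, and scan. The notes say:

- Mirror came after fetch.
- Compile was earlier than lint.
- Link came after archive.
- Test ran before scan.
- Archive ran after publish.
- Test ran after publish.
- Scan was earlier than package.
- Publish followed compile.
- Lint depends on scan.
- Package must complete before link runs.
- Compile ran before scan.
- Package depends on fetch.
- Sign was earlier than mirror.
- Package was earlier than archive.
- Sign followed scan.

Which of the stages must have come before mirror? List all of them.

compile, fetch, publish, scan, sign, test

Directly stated before mirror: fetch and sign.
Compile reaches mirror via compile → scan → sign → mirror.
Publish reaches mirror via publish → test → scan → sign → mirror.
Scan reaches mirror via scan → sign → mirror.
Likewise test reaches mirror by chaining the stated constraints.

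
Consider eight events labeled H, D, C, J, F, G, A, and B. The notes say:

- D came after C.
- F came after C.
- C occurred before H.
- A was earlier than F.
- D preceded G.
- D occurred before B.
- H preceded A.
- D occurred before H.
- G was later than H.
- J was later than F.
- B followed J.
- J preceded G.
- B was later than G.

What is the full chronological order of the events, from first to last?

C, D, H, A, F, J, G, B

The constraints fix every adjacent pair, so only one ordering works:
C → D → H → A → F → J → G → B.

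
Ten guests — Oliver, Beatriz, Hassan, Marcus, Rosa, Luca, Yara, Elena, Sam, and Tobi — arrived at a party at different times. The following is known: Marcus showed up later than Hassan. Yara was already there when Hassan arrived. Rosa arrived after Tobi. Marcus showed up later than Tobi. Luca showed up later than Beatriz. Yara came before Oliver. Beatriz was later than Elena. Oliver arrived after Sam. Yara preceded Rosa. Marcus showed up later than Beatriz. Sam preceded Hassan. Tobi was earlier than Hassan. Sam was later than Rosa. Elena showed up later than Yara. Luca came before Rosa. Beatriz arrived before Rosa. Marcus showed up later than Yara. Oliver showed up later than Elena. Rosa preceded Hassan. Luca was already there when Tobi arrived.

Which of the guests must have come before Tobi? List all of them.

Directly stated before Tobi: Luca.
Beatriz reaches Tobi via Beatriz → Luca → Tobi.
Elena reaches Tobi via Elena → Beatriz → Luca → Tobi.
Yara reaches Tobi via Yara → Elena → Beatriz → Luca → Tobi.
No chain forces Rosa (or any of the others) ahead of Tobi.

Beatriz, Elena, Luca, Yara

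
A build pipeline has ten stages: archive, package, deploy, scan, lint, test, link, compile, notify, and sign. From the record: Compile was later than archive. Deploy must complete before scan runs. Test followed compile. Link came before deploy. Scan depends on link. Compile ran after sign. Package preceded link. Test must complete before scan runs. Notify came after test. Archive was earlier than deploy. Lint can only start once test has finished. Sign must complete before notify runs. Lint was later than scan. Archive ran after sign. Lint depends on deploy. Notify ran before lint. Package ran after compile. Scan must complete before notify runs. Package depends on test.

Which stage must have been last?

Every other stage has a chain of constraints placing it before lint, so lint is last.

lint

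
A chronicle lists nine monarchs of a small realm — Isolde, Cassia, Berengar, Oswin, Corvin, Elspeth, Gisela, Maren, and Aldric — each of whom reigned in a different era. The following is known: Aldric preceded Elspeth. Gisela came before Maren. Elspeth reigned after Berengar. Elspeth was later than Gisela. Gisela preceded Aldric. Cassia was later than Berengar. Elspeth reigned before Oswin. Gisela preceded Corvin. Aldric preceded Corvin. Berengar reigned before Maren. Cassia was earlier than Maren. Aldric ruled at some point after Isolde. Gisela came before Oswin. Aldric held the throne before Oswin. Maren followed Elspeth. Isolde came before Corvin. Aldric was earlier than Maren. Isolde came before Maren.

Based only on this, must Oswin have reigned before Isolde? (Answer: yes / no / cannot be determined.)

Tracing the constraints gives Isolde → Aldric → Oswin, so Isolde must come before Oswin.
That means Oswin cannot be before Isolde.

no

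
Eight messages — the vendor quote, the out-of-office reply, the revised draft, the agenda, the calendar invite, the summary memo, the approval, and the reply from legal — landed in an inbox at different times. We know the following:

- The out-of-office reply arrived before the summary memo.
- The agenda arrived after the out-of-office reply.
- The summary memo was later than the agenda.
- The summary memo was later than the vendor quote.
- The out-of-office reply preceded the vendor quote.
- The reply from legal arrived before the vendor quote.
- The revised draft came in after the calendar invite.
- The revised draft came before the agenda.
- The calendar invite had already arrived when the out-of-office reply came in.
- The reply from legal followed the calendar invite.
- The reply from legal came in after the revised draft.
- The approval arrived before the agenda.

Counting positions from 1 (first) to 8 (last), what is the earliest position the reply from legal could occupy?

3

The calendar invite and the revised draft must both come before the reply from legal — 2 forced predecessors.
Nothing else is forced ahead of the reply from legal, so its earliest slot is position 2 + 1 = 3.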